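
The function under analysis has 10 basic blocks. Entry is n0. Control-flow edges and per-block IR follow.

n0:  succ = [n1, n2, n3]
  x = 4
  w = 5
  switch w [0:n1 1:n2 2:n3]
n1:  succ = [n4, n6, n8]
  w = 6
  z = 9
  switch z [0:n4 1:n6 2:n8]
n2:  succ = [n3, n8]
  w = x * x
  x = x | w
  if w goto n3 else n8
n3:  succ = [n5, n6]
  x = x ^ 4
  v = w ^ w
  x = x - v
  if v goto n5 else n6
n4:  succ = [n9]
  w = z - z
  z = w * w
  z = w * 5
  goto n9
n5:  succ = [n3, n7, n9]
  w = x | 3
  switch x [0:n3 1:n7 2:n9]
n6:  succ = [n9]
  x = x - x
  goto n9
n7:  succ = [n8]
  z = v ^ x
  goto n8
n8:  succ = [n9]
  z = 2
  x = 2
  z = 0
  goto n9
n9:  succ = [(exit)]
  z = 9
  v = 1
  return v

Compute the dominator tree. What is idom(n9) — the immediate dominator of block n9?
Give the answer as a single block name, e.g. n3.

Answer: n0

Derivation:
idom tree: n1←n0 n2←n0 n3←n0 n4←n1 n5←n3 n6←n0 n7←n5 n8←n0 n9←n0
Dom at joins:
  n3: preds {n0,n2,n5}: {n0} ∩ {n0,n2} ∩ {n0,n3,n5} = {n0}; idom=n0
  n6: preds {n1,n3}: {n0,n1} ∩ {n0,n3} = {n0}; idom=n0
  n8: preds {n1,n2,n7}: {n0,n1} ∩ {n0,n2} ∩ {n0,n3,n5,n7} = {n0}; idom=n0
  n9: preds {n4,n5,n6,n8}: {n0,n1,n4} ∩ {n0,n3,n5} ∩ {n0,n6} ∩ {n0,n8} = {n0}; idom=n0

idom(n9) = n0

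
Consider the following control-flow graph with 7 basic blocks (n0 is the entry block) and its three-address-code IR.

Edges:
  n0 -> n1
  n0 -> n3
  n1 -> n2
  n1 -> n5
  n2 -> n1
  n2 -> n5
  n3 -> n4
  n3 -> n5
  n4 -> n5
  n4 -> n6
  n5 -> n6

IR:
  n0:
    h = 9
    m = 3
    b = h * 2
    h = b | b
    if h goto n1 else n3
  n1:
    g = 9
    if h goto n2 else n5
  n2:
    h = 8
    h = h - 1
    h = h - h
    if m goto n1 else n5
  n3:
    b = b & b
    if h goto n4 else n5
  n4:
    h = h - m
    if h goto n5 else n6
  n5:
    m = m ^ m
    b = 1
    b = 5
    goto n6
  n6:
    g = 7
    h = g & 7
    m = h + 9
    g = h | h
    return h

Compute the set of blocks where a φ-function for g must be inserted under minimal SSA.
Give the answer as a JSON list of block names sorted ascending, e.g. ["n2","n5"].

Answer: ["n1", "n5", "n6"]

Analysis:
idom tree: n1←n0 n2←n1 n3←n0 n4←n3 n5←n0 n6←n0
Dom at joins:
  n1: preds {n0,n2}: {n0} ∩ {n0,n1,n2} = {n0}; idom=n0
  n5: preds {n1,n2,n3,n4}: {n0,n1} ∩ {n0,n1,n2} ∩ {n0,n3} ∩ {n0,n3,n4} = {n0}; idom=n0
  n6: preds {n4,n5}: {n0,n3,n4} ∩ {n0,n5} = {n0}; idom=n0

DF walk-up:
  join n1 pred n0: · stop@n0
  join n1 pred n2: n2→n1 stop@n0
  join n5 pred n1: n1 stop@n0
  join n5 pred n2: n2→n1 stop@n0
  join n5 pred n3: n3 stop@n0
  join n5 pred n4: n4→n3 stop@n0
  join n6 pred n4: n4→n3 stop@n0
  join n6 pred n5: n5 stop@n0
  DF(n0)=∅
  DF(n1)={n1,n5}
  DF(n2)={n1,n5}
  DF(n3)={n5,n6}
  DF(n4)={n5,n6}
  DF(n5)={n6}
  DF(n6)=∅

φ for g: defs {n1,n6}
  DF⁺ = {n1,n5,n6}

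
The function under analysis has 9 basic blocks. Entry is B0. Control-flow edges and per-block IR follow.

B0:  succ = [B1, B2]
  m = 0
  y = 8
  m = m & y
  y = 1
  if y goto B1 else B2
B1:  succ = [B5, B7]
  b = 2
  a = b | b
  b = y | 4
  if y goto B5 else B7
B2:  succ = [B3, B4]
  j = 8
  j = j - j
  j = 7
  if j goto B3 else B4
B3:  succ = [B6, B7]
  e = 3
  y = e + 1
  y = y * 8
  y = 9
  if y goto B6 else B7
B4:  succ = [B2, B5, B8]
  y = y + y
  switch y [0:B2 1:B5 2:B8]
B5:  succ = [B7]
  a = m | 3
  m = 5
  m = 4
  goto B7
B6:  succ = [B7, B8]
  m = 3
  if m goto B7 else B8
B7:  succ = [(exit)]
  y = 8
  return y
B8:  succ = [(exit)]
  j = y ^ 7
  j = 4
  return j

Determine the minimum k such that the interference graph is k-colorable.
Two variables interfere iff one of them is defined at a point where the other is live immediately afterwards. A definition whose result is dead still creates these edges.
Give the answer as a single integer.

Answer: 3

Derivation:
Block summaries:
  B0 def {m,y} use ∅
  B1 def {a,b} use {y}
  B2 def {j} use ∅
  B3 def {e,y} use ∅
  B4 def {y} use {y}
  B5 def {a,m} use {m}
  B6 def {m} use ∅
  B7 def {y} use ∅
  B8 def {j} use {y}

Liveness:
  B0: in=∅ out={m,y}
  B1: in={m,y} out={m}
  B2: in={m,y} out={m,y}
  B3: in=∅ out={y}
  B4: in={m,y} out={m,y}
  B5: in={m} out=∅
  B6: in={y} out={y}
  B7: in=∅ out=∅
  B8: in={y} out=∅

Conflict graph:
  a — {m,y}
  b — {m,y}
  e — ∅
  j — {m,y}
  m — {a,b,j,y}
  y — {a,b,j,m}

Registers:
  {a,m,y} pairwise interfere (3-clique) ⇒ χ ≥ 3
  assign a→c2 b→c2 e→c0 j→c2 m→c0 y→c1 — no edge inside a register ⇒ χ ≤ 3
  χ = 3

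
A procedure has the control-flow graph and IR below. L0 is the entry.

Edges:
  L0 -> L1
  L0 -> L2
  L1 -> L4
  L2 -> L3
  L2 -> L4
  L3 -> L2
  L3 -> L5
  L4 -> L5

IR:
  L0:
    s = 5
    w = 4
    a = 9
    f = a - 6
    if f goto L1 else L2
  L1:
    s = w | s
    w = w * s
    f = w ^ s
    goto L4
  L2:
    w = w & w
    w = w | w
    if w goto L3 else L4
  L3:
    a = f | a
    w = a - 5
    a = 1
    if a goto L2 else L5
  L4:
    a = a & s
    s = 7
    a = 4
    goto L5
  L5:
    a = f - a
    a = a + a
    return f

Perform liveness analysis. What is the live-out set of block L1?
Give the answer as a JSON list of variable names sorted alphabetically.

Answer: ["a", "f", "s"]

Derivation:
Block summaries:
  L0 def {a,f,s,w} use ∅
  L1 def {f,s,w} use {s,w}
  L2 def {w} use {w}
  L3 def {a,w} use {a,f}
  L4 def {a,s} use {a,s}
  L5 def {a} use {a,f}

Backward fixpoint:
  L0 li=∅ lo={a,f,s,w}
  L1 li={a,s,w} lo={a,f,s}
  L2 li={a,f,s,w} lo={a,f,s}
  L3 li={a,f,s} lo={a,f,s,w}
  L4 li={a,f,s} lo={a,f}
  L5 li={a,f} lo=∅

live-out(L1) = ["a", "f", "s"]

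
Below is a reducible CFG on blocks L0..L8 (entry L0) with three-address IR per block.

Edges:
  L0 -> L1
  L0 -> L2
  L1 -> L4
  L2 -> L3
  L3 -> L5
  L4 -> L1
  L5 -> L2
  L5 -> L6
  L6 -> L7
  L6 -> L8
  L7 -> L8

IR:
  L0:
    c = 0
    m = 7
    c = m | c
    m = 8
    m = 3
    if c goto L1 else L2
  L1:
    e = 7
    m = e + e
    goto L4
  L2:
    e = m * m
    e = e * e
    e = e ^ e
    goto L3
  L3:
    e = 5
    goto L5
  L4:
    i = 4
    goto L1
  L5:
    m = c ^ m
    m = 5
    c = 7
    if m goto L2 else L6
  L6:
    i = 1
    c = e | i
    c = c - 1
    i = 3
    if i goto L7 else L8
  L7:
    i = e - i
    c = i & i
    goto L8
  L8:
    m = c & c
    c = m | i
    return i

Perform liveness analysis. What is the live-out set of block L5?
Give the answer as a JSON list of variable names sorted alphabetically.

Block summaries:
  L0: def={c,m} ue=∅
  L1: def={e,m} ue=∅
  L2: def={e} ue={m}
  L3: def={e} ue=∅
  L4: def={i} ue=∅
  L5: def={c,m} ue={c,m}
  L6: def={c,i} ue={e}
  L7: def={c,i} ue={e,i}
  L8: def={c,m} ue={c,i}

Backward fixpoint:
  L0 li=∅ lo={c,m}
  L1 li=∅ lo=∅
  L2 li={c,m} lo={c,m}
  L3 li={c,m} lo={c,e,m}
  L4 li=∅ lo=∅
  L5 li={c,e,m} lo={c,e,m}
  L6 li={e} lo={c,e,i}
  L7 li={e,i} lo={c,i}
  L8 li={c,i} lo=∅

live-out(L5) = ["c", "e", "m"]

Answer: ["c", "e", "m"]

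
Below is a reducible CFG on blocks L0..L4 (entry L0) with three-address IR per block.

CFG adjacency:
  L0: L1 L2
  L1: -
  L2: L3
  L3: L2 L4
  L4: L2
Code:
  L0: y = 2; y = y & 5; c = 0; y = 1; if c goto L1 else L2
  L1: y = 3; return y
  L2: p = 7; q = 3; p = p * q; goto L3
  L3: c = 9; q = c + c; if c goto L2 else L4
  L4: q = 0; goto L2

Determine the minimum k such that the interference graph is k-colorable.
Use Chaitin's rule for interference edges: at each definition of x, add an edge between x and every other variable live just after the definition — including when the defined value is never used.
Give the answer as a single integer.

Block summaries:
  L0: def={c,y} ue=∅
  L1: def={y} ue=∅
  L2: def={p,q} ue=∅
  L3: def={c,q} ue=∅
  L4: def={q} ue=∅

Backward fixpoint:
  live L0: ∅→∅
  live L1: ∅→∅
  live L2: ∅→∅
  live L3: ∅→∅
  live L4: ∅→∅

Interference:
  c: {q,y}
  p: {q}
  q: {c,p}
  y: {c}

Chromatic number:
  lower bound: {c,q} mutually conflict ⇒ χ ≥ 2
  2-colouring: R0={c,p}  R1={q,y}
  χ = 2

Answer: 2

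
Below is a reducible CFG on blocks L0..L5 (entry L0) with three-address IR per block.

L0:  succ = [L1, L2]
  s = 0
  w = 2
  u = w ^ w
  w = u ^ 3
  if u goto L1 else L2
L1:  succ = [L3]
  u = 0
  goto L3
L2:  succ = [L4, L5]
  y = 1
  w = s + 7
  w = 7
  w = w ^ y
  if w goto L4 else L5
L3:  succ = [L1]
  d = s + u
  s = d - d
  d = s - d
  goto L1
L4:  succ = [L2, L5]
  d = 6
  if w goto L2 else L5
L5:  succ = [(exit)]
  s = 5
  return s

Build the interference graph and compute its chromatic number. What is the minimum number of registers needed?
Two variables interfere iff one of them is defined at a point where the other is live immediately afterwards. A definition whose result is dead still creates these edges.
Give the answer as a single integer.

Block summaries:
  L0 def {s,u,w} use ∅
  L1 def {u} use ∅
  L2 def {w,y} use {s}
  L3 def {d,s} use {s,u}
  L4 def {d} use {w}
  L5 def {s} use ∅

Backward fixpoint:
  live L0: ∅→{s}
  live L1: {s}→{s,u}
  live L2: {s}→{s,w}
  live L3: {s,u}→{s}
  live L4: {s,w}→{s}
  live L5: ∅→∅

Conflict graph:
  d — {s,w}
  s — {d,u,w,y}
  u — {s,w}
  w — {d,s,u,y}
  y — {s,w}

Registers:
  clique {d,s,w} ⇒ need ≥ 3
  3-colouring: R0={s}  R1={w}  R2={d,u,y}
  χ = 3

Answer: 3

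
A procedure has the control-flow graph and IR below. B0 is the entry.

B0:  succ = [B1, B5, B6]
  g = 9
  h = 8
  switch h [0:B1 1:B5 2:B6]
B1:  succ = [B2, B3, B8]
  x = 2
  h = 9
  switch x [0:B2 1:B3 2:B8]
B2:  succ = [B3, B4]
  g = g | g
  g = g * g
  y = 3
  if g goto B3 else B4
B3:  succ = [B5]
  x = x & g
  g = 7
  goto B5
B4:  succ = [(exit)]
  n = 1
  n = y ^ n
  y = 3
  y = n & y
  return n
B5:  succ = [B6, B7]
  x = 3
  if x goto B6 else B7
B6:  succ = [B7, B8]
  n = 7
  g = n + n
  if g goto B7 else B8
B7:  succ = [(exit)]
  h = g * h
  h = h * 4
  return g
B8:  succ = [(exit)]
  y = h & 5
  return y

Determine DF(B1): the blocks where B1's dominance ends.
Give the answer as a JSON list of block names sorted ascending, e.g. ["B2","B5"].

idom tree: B1←B0 B2←B1 B3←B1 B4←B2 B5←B0 B6←B0 B7←B0 B8←B0
Dom∩ at merges:
  B3: preds {B1,B2}: {B0,B1} ∩ {B0,B1,B2} = {B0,B1}; idom=B1
  B5: preds {B0,B3}: {B0} ∩ {B0,B1,B3} = {B0}; idom=B0
  B6: preds {B0,B5}: {B0} ∩ {B0,B5} = {B0}; idom=B0
  B7: preds {B5,B6}: {B0,B5} ∩ {B0,B6} = {B0}; idom=B0
  B8: preds {B1,B6}: {B0,B1} ∩ {B0,B6} = {B0}; idom=B0

Frontier:
  join B3 pred B1: · stop@B1
  join B3 pred B2: B2 stop@B1
  join B5 pred B0: · stop@B0
  join B5 pred B3: B3→B1 stop@B0
  join B6 pred B0: · stop@B0
  join B6 pred B5: B5 stop@B0
  join B7 pred B5: B5 stop@B0
  join B7 pred B6: B6 stop@B0
  join B8 pred B1: B1 stop@B0
  join B8 pred B6: B6 stop@B0
  B0 → ∅
  B1 → {B5,B8}
  B2 → {B3}
  B3 → {B5}
  B4 → ∅
  B5 → {B6,B7}
  B6 → {B7,B8}
  B7 → ∅
  B8 → ∅

DF(B1) = ["B5", "B8"]

Answer: ["B5", "B8"]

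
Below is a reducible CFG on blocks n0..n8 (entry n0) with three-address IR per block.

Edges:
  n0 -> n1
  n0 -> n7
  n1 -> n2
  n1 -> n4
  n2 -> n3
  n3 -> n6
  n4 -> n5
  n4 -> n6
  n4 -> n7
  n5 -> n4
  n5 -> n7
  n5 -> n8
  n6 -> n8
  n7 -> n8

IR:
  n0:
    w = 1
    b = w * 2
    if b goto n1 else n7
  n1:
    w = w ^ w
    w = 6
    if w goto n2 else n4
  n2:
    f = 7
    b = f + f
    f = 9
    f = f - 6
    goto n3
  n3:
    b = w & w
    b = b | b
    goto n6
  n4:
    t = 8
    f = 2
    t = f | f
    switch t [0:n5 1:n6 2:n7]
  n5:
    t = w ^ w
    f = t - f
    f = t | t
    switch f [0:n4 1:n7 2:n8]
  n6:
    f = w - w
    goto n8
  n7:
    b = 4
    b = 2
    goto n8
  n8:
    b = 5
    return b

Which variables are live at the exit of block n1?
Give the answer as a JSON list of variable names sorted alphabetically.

Per-block:
  n0 def {b,w} use ∅
  n1 def {w} use {w}
  n2 def {b,f} use ∅
  n3 def {b} use {w}
  n4 def {f,t} use ∅
  n5 def {f,t} use {f,w}
  n6 def {f} use {w}
  n7 def {b} use ∅
  n8 def {b} use ∅

Backward fixpoint:
  live n0: ∅→{w}
  live n1: {w}→{w}
  live n2: {w}→{w}
  live n3: {w}→{w}
  live n4: {w}→{f,w}
  live n5: {f,w}→{w}
  live n6: {w}→∅
  live n7: ∅→∅
  live n8: ∅→∅

live-out(n1) = ["w"]

Answer: ["w"]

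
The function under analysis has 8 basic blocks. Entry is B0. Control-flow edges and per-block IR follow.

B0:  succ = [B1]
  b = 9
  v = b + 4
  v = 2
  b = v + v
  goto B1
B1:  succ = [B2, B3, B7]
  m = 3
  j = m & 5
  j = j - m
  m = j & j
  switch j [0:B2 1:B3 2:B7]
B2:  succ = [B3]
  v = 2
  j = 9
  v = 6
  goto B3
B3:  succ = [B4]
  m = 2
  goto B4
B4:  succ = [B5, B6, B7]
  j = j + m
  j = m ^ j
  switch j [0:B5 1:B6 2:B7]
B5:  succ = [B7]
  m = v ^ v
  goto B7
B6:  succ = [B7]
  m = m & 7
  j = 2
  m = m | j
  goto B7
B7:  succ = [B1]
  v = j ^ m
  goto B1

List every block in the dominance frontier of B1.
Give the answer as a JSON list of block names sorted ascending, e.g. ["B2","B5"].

Answer: ["B1"]

Derivation:
idom tree: B1←B0 B2←B1 B3←B1 B4←B3 B5←B4 B6←B4 B7←B1
Dom at joins:
  B1: preds {B0,B7}: {B0} ∩ {B0,B1,B7} = {B0}; idom=B0
  B3: preds {B1,B2}: {B0,B1} ∩ {B0,B1,B2} = {B0,B1}; idom=B1
  B7: preds {B1,B4,B5,B6}: {B0,B1} ∩ {B0,B1,B3,B4} ∩ {B0,B1,B3,B4,B5} ∩ {B0,B1,B3,B4,B6} = {B0,B1}; idom=B1

DF walk-up:
  B1←B0: walk · to B0
  B1←B7: walk B7→B1 to B0
  B3←B1: walk · to B1
  B3←B2: walk B2 to B1
  B7←B1: walk · to B1
  B7←B4: walk B4→B3 to B1
  B7←B5: walk B5→B4→B3 to B1
  B7←B6: walk B6→B4→B3 to B1
  B0: DF=∅
  B1: DF={B1}
  B2: DF={B3}
  B3: DF={B7}
  B4: DF={B7}
  B5: DF={B7}
  B6: DF={B7}
  B7: DF={B1}

DF(B1) = ["B1"]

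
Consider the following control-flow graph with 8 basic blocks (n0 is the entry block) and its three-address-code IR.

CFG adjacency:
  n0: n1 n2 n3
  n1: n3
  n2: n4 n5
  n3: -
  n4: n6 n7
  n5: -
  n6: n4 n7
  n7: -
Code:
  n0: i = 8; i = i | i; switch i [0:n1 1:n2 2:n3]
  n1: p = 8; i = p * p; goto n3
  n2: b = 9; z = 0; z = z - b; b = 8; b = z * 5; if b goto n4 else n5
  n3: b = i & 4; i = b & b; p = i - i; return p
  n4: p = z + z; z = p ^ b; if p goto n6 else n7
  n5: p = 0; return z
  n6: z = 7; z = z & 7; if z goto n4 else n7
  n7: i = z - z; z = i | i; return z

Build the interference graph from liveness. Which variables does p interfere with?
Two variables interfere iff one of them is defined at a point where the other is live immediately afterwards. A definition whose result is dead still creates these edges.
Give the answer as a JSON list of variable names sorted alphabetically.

Per-block:
  n0: {i} / ∅
  n1: {i,p} / ∅
  n2: {b,z} / ∅
  n3: {b,i,p} / {i}
  n4: {p,z} / {b,z}
  n5: {p} / {z}
  n6: {z} / ∅
  n7: {i,z} / {z}

Live sets:
  n0 li=∅ lo={i}
  n1 li=∅ lo={i}
  n2 li=∅ lo={b,z}
  n3 li={i} lo=∅
  n4 li={b,z} lo={b,z}
  n5 li={z} lo=∅
  n6 li={b} lo={b,z}
  n7 li={z} lo=∅

Interference:
  b — {p,z}
  i — ∅
  p — {b,z}
  z — {b,p}

N(p) = ["b", "z"]

Answer: ["b", "z"]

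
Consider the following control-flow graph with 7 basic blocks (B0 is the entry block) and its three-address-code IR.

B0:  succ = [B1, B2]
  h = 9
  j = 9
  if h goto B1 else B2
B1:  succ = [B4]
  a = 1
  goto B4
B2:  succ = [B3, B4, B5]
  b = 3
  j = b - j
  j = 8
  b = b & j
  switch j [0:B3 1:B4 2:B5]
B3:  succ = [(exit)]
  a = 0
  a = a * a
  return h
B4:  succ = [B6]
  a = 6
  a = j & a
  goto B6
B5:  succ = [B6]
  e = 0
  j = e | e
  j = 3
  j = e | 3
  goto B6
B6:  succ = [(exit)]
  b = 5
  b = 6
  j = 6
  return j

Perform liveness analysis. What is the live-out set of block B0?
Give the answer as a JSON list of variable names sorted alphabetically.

Block summaries:
  B0: def={h,j} ue=∅
  B1: def={a} ue=∅
  B2: def={b,j} ue={j}
  B3: def={a} ue={h}
  B4: def={a} ue={j}
  B5: def={e,j} ue=∅
  B6: def={b,j} ue=∅

Backward fixpoint:
  B0: in=∅ out={h,j}
  B1: in={j} out={j}
  B2: in={h,j} out={h,j}
  B3: in={h} out=∅
  B4: in={j} out=∅
  B5: in=∅ out=∅
  B6: in=∅ out=∅

live-out(B0) = ["h", "j"]

Answer: ["h", "j"]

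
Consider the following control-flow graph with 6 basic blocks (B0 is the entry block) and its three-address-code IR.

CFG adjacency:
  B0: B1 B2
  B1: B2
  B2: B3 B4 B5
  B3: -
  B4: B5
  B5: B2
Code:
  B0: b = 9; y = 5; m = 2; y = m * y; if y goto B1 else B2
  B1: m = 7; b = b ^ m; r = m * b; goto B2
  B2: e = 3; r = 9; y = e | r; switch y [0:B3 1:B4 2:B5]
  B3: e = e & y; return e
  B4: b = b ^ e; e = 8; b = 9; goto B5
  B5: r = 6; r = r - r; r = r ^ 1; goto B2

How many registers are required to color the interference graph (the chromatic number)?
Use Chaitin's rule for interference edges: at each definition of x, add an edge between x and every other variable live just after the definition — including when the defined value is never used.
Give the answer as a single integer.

Answer: 3

Working:
def/use:
  B0 def {b,m,y} use ∅
  B1 def {b,m,r} use {b}
  B2 def {e,r,y} use ∅
  B3 def {e} use {e,y}
  B4 def {b,e} use {b,e}
  B5 def {r} use ∅

Backward fixpoint:
  live B0: ∅→{b}
  live B1: {b}→{b}
  live B2: {b}→{b,e,y}
  live B3: {e,y}→∅
  live B4: {b,e}→{b}
  live B5: {b}→{b}

Conflict graph:
  b — {e,m,r,y}
  e — {b,r,y}
  m — {b,y}
  r — {b,e}
  y — {b,e,m}

Registers:
  lower bound: {b,e,r} mutually conflict ⇒ χ ≥ 3
  3-colouring: r0={b}  r1={e,m}  r2={r,y}
  χ = 3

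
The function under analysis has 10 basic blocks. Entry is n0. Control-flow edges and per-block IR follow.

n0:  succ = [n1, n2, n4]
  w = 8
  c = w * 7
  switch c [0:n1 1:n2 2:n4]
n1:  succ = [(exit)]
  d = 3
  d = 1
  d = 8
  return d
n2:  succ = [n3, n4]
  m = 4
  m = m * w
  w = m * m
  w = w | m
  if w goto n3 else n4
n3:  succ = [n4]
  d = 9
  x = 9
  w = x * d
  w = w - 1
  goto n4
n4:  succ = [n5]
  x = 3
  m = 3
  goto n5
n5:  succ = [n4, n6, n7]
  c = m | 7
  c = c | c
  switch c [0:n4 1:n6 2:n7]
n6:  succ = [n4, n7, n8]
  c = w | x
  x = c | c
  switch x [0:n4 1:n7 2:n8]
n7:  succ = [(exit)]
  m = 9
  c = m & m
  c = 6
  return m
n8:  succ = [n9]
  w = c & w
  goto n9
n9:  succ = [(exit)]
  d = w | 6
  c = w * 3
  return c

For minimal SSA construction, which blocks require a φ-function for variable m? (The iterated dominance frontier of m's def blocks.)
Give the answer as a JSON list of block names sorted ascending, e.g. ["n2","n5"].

idom tree: n1←n0 n2←n0 n3←n2 n4←n0 n5←n4 n6←n5 n7←n5 n8←n6 n9←n8
Dom∩ at merges:
  n4: preds {n0,n2,n3,n5,n6}: {n0} ∩ {n0,n2} ∩ {n0,n2,n3} ∩ {n0,n4,n5} ∩ {n0,n4,n5,n6} = {n0}; idom=n0
  n7: preds {n5,n6}: {n0,n4,n5} ∩ {n0,n4,n5,n6} = {n0,n4,n5}; idom=n5

Frontier:
  join n4 pred n0: · stop@n0
  join n4 pred n2: n2 stop@n0
  join n4 pred n3: n3→n2 stop@n0
  join n4 pred n5: n5→n4 stop@n0
  join n4 pred n6: n6→n5→n4 stop@n0
  join n7 pred n5: · stop@n5
  join n7 pred n6: n6 stop@n5
  n0: DF=∅
  n1: DF=∅
  n2: DF={n4}
  n3: DF={n4}
  n4: DF={n4}
  n5: DF={n4}
  n6: DF={n4,n7}
  n7: DF=∅
  n8: DF=∅
  n9: DF=∅

φ for m: defs {n2,n4,n7}
  DF⁺ = {n4}

Answer: ["n4"]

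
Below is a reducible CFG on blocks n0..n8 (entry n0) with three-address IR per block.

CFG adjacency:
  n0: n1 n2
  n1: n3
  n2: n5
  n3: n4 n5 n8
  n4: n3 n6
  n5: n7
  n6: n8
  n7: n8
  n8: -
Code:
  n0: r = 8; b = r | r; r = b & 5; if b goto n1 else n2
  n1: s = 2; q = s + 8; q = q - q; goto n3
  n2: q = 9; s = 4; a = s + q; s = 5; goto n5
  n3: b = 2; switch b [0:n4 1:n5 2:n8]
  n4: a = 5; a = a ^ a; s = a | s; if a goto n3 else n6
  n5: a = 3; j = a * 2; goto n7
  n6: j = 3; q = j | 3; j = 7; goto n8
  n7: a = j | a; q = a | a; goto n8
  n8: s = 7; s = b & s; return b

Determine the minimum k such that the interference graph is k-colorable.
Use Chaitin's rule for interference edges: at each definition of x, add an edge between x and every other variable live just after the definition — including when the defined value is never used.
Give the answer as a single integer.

Answer: 3

Derivation:
Per-block:
  n0: def={b,r} ue=∅
  n1: def={q,s} ue=∅
  n2: def={a,q,s} ue=∅
  n3: def={b} ue=∅
  n4: def={a,s} ue={s}
  n5: def={a,j} ue=∅
  n6: def={j,q} ue=∅
  n7: def={a,q} ue={a,j}
  n8: def={s} ue={b}

Live sets:
  n0: in=∅ out={b}
  n1: in=∅ out={s}
  n2: in={b} out={b}
  n3: in={s} out={b,s}
  n4: in={b,s} out={b,s}
  n5: in={b} out={a,b,j}
  n6: in={b} out={b}
  n7: in={a,b,j} out={b}
  n8: in={b} out=∅

Interference:
  a↔{b,j,s}
  b↔{a,j,q,r,s}
  j↔{a,b}
  q↔{b,s}
  r↔{b}
  s↔{a,b,q}

Colouring:
  clique {a,b,j} ⇒ need ≥ 3
  assign a→r1 b→r0 j→r2 q→r1 r→r1 s→r2 — no edge inside a register ⇒ χ ≤ 3
  χ = 3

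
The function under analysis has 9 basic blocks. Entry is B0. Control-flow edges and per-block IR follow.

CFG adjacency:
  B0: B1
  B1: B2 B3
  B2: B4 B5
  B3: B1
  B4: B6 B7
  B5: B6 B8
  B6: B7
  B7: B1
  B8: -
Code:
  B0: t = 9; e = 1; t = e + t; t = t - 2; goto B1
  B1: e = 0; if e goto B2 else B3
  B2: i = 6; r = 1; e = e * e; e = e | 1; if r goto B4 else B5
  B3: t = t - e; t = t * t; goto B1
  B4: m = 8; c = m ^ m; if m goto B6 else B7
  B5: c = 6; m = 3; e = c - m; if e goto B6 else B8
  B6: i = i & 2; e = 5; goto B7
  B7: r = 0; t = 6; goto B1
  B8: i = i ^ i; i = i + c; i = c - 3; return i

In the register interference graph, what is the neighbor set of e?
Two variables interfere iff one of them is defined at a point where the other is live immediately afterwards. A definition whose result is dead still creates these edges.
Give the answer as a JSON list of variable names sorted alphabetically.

Answer: ["c", "i", "r", "t"]

Working:
Block summaries:
  B0 def {e,t} use ∅
  B1 def {e} use ∅
  B2 def {e,i,r} use {e}
  B3 def {t} use {e,t}
  B4 def {c,m} use ∅
  B5 def {c,e,m} use ∅
  B6 def {e,i} use {i}
  B7 def {r,t} use ∅
  B8 def {i} use {c,i}

Liveness:
  B0 li=∅ lo={t}
  B1 li={t} lo={e,t}
  B2 li={e} lo={i}
  B3 li={e,t} lo={t}
  B4 li={i} lo={i}
  B5 li={i} lo={c,i}
  B6 li={i} lo=∅
  B7 li=∅ lo={t}
  B8 li={c,i} lo=∅

Interfere edges:
  c — {e,i,m}
  e — {c,i,r,t}
  i — {c,e,m,r}
  m — {c,i}
  r — {e,i}
  t — {e}

N(e) = ["c", "i", "r", "t"]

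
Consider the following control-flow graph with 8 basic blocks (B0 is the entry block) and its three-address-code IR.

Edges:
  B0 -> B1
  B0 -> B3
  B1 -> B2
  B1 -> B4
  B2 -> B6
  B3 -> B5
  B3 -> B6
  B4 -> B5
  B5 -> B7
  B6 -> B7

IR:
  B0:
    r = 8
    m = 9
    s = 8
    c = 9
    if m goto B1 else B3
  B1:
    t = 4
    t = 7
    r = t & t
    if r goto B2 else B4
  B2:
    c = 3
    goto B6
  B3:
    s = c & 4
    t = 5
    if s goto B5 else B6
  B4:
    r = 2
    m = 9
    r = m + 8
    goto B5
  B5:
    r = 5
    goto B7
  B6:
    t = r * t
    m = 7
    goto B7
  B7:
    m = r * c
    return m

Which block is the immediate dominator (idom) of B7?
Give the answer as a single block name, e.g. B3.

Answer: B0

Derivation:
idom tree: B1←B0 B2←B1 B3←B0 B4←B1 B5←B0 B6←B0 B7←B0
Join-block Dom:
  B5: preds {B3,B4}: {B0,B3} ∩ {B0,B1,B4} = {B0}; idom=B0
  B6: preds {B2,B3}: {B0,B1,B2} ∩ {B0,B3} = {B0}; idom=B0
  B7: preds {B5,B6}: {B0,B5} ∩ {B0,B6} = {B0}; idom=B0

idom(B7) = B0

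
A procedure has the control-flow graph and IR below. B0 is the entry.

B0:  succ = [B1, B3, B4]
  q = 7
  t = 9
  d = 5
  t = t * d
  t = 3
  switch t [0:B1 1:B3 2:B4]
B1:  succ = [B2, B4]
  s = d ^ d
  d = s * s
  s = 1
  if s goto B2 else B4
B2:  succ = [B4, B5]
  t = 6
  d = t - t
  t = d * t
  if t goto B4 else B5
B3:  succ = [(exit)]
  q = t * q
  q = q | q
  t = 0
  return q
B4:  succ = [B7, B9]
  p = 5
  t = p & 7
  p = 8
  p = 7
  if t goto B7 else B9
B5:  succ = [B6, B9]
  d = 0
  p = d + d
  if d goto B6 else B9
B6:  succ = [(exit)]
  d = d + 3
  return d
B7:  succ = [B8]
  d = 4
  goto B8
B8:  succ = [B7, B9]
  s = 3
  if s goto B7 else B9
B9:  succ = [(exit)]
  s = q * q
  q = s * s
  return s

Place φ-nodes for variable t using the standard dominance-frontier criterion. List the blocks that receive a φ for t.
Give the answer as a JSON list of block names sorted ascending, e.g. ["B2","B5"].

Answer: ["B4", "B9"]

Derivation:
idom tree: B1←B0 B2←B1 B3←B0 B4←B0 B5←B2 B6←B5 B7←B4 B8←B7 B9←B0
Dom at joins:
  B4: preds {B0,B1,B2}: {B0} ∩ {B0,B1} ∩ {B0,B1,B2} = {B0}; idom=B0
  B7: preds {B4,B8}: {B0,B4} ∩ {B0,B4,B7,B8} = {B0,B4}; idom=B4
  B9: preds {B4,B5,B8}: {B0,B4} ∩ {B0,B1,B2,B5} ∩ {B0,B4,B7,B8} = {B0}; idom=B0

Frontier:
  join B4 pred B0: · stop@B0
  join B4 pred B1: B1 stop@B0
  join B4 pred B2: B2→B1 stop@B0
  join B7 pred B4: · stop@B4
  join B7 pred B8: B8→B7 stop@B4
  join B9 pred B4: B4 stop@B0
  join B9 pred B5: B5→B2→B1 stop@B0
  join B9 pred B8: B8→B7→B4 stop@B0
  DF(B0)=∅
  DF(B1)={B4,B9}
  DF(B2)={B4,B9}
  DF(B3)=∅
  DF(B4)={B9}
  DF(B5)={B9}
  DF(B6)=∅
  DF(B7)={B7,B9}
  DF(B8)={B7,B9}
  DF(B9)=∅

φ for t: defs {B0,B2,B3,B4}
  DF⁺ = {B4,B9}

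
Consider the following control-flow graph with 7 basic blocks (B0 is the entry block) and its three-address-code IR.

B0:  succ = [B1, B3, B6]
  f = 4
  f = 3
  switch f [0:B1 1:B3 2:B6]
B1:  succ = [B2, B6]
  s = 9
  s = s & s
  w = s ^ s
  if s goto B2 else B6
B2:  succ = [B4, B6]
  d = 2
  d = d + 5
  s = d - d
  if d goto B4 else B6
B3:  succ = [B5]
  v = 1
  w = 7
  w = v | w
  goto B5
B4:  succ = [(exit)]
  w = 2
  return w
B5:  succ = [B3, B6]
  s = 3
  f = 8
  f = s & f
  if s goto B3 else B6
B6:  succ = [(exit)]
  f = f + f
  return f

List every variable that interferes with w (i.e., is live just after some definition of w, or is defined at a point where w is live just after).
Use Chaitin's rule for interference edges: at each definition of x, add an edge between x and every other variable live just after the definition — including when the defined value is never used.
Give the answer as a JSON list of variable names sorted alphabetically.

def/use:
  B0: {f} / ∅
  B1: {s,w} / ∅
  B2: {d,s} / ∅
  B3: {v,w} / ∅
  B4: {w} / ∅
  B5: {f,s} / ∅
  B6: {f} / {f}

Live sets:
  live B0: ∅→{f}
  live B1: {f}→{f}
  live B2: {f}→{f}
  live B3: ∅→∅
  live B4: ∅→∅
  live B5: ∅→{f}
  live B6: {f}→∅

Conflict graph:
  d — {f,s}
  f — {d,s,w}
  s — {d,f,w}
  v — {w}
  w — {f,s,v}

N(w) = ["f", "s", "v"]

Answer: ["f", "s", "v"]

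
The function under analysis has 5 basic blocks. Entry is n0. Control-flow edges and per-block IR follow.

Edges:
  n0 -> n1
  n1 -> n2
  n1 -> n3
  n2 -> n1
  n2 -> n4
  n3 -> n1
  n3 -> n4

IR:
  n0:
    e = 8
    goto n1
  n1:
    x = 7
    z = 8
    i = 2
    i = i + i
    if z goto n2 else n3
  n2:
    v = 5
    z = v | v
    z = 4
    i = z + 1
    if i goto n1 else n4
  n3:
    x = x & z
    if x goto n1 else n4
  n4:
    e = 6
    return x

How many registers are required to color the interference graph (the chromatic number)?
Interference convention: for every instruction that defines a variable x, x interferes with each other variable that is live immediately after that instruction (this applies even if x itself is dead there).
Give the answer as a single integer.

Answer: 3

Analysis:
Block summaries:
  n0: def={e} ue=∅
  n1: def={i,x,z} ue=∅
  n2: def={i,v,z} ue=∅
  n3: def={x} ue={x,z}
  n4: def={e} ue={x}

Backward fixpoint:
  n0 li=∅ lo=∅
  n1 li=∅ lo={x,z}
  n2 li={x} lo={x}
  n3 li={x,z} lo={x}
  n4 li={x} lo=∅

Interference:
  e — {x}
  i — {x,z}
  v — {x}
  x — {e,i,v,z}
  z — {i,x}

Chromatic number:
  clique {i,x,z} ⇒ need ≥ 3
  3-colouring: r0={x}  r1={e,i,v}  r2={z}
  χ = 3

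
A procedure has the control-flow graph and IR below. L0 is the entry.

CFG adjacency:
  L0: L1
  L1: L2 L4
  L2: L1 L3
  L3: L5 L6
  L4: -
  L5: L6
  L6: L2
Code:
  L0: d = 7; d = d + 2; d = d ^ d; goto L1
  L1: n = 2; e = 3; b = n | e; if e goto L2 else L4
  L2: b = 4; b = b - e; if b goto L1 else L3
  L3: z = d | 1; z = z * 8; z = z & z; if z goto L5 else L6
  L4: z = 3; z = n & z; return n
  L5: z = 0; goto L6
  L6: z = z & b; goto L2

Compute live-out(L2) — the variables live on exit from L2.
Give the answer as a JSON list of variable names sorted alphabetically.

Answer: ["b", "d", "e"]

Analysis:
def/use:
  L0: def={d} ue=∅
  L1: def={b,e,n} ue=∅
  L2: def={b} ue={e}
  L3: def={z} ue={d}
  L4: def={z} ue={n}
  L5: def={z} ue=∅
  L6: def={z} ue={b,z}

Liveness:
  L0 li=∅ lo={d}
  L1 li={d} lo={d,e,n}
  L2 li={d,e} lo={b,d,e}
  L3 li={b,d,e} lo={b,d,e,z}
  L4 li={n} lo=∅
  L5 li={b,d,e} lo={b,d,e,z}
  L6 li={b,d,e,z} lo={d,e}

live-out(L2) = ["b", "d", "e"]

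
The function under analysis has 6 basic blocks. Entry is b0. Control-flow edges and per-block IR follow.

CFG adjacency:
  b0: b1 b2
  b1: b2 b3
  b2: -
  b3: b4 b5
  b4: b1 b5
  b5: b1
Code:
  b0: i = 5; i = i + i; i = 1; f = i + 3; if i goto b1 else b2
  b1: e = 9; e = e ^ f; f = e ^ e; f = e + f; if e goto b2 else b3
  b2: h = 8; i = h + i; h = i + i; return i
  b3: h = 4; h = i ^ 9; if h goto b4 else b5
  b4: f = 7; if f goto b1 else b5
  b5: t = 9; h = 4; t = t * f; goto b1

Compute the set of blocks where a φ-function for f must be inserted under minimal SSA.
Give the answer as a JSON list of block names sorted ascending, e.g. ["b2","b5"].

Answer: ["b1", "b2", "b5"]

Analysis:
idom tree: b1←b0 b2←b0 b3←b1 b4←b3 b5←b3
Join-block Dom:
  b1: preds {b0,b4,b5}: {b0} ∩ {b0,b1,b3,b4} ∩ {b0,b1,b3,b5} = {b0}; idom=b0
  b2: preds {b0,b1}: {b0} ∩ {b0,b1} = {b0}; idom=b0
  b5: preds {b3,b4}: {b0,b1,b3} ∩ {b0,b1,b3,b4} = {b0,b1,b3}; idom=b3

Frontier:
  join b1 pred b0: · stop@b0
  join b1 pred b4: b4→b3→b1 stop@b0
  join b1 pred b5: b5→b3→b1 stop@b0
  join b2 pred b0: · stop@b0
  join b2 pred b1: b1 stop@b0
  join b5 pred b3: · stop@b3
  join b5 pred b4: b4 stop@b3
  b0 → ∅
  b1 → {b1,b2}
  b2 → ∅
  b3 → {b1}
  b4 → {b1,b5}
  b5 → {b1}

φ for f: defs {b0,b1,b4}
  DF⁺ = {b1,b2,b5}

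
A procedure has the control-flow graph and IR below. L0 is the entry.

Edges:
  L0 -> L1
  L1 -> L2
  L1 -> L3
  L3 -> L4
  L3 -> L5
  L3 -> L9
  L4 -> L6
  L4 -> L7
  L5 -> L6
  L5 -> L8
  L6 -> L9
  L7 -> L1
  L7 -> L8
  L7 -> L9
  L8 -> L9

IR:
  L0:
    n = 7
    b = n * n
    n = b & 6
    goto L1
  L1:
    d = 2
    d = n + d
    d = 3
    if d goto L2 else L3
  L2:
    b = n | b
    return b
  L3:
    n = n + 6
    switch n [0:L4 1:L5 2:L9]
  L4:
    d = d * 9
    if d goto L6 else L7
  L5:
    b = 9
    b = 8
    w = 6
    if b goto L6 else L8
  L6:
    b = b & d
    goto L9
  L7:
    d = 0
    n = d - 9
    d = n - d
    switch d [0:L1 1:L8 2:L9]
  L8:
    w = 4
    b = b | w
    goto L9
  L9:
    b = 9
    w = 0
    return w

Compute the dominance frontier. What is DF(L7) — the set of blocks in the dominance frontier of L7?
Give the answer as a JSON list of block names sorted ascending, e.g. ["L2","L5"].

Answer: ["L1", "L8", "L9"]

Derivation:
idom tree: L1←L0 L2←L1 L3←L1 L4←L3 L5←L3 L6←L3 L7←L4 L8←L3 L9←L3
Dom at joins:
  L1: preds {L0,L7}: {L0} ∩ {L0,L1,L3,L4,L7} = {L0}; idom=L0
  L6: preds {L4,L5}: {L0,L1,L3,L4} ∩ {L0,L1,L3,L5} = {L0,L1,L3}; idom=L3
  L8: preds {L5,L7}: {L0,L1,L3,L5} ∩ {L0,L1,L3,L4,L7} = {L0,L1,L3}; idom=L3
  L9: preds {L3,L6,L7,L8}: {L0,L1,L3} ∩ {L0,L1,L3,L6} ∩ {L0,L1,L3,L4,L7} ∩ {L0,L1,L3,L8} = {L0,L1,L3}; idom=L3

DF walk-up:
  L1←L0: walk · to L0
  L1←L7: walk L7→L4→L3→L1 to L0
  L6←L4: walk L4 to L3
  L6←L5: walk L5 to L3
  L8←L5: walk L5 to L3
  L8←L7: walk L7→L4 to L3
  L9←L3: walk · to L3
  L9←L6: walk L6 to L3
  L9←L7: walk L7→L4 to L3
  L9←L8: walk L8 to L3
  DF(L0)=∅
  DF(L1)={L1}
  DF(L2)=∅
  DF(L3)={L1}
  DF(L4)={L1,L6,L8,L9}
  DF(L5)={L6,L8}
  DF(L6)={L9}
  DF(L7)={L1,L8,L9}
  DF(L8)={L9}
  DF(L9)=∅

DF(L7) = ["L1", "L8", "L9"]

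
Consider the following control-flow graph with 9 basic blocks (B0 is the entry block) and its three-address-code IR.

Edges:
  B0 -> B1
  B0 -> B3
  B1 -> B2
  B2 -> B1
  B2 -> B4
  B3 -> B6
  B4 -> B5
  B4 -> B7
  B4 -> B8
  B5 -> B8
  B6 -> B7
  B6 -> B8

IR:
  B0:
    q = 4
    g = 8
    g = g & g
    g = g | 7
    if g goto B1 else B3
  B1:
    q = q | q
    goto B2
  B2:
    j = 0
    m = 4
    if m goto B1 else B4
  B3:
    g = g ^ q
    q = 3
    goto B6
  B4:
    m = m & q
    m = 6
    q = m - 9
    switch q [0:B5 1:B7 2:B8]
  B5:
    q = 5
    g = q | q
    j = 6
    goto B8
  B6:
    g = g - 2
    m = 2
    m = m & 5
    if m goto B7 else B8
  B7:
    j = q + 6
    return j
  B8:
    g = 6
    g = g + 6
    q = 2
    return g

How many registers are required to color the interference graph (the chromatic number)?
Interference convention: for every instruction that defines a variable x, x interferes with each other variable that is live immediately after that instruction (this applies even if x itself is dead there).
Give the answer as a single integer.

Answer: 2

Analysis:
Per-block:
  B0: def={g,q} ue=∅
  B1: def={q} ue={q}
  B2: def={j,m} ue=∅
  B3: def={g,q} ue={g,q}
  B4: def={m,q} ue={m,q}
  B5: def={g,j,q} ue=∅
  B6: def={g,m} ue={g}
  B7: def={j} ue={q}
  B8: def={g,q} ue=∅

Liveness:
  B0: in=∅ out={g,q}
  B1: in={q} out={q}
  B2: in={q} out={m,q}
  B3: in={g,q} out={g,q}
  B4: in={m,q} out={q}
  B5: in=∅ out=∅
  B6: in={g,q} out={q}
  B7: in={q} out=∅
  B8: in=∅ out=∅

Interference:
  g↔{q}
  j↔{q}
  m↔{q}
  q↔{g,j,m}

Colouring:
  lower bound: {g,q} mutually conflict ⇒ χ ≥ 2
  assign g→c1 j→c1 m→c1 q→c0 — no edge inside a register ⇒ χ ≤ 2
  χ = 2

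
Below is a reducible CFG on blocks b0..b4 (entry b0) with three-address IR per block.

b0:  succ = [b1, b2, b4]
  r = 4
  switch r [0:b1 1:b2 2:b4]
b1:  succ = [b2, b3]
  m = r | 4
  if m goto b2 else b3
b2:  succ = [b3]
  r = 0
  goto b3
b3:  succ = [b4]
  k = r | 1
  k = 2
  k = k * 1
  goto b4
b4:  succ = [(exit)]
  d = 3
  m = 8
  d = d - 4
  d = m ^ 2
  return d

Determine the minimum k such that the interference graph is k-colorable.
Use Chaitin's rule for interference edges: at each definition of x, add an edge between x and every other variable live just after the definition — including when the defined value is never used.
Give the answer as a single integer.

Answer: 2

Analysis:
Per-block:
  b0: def={r} ue=∅
  b1: def={m} ue={r}
  b2: def={r} ue=∅
  b3: def={k} ue={r}
  b4: def={d,m} ue=∅

Liveness:
  live b0: ∅→{r}
  live b1: {r}→{r}
  live b2: ∅→{r}
  live b3: {r}→∅
  live b4: ∅→∅

Interference:
  d: {m}
  k: ∅
  m: {d,r}
  r: {m}

Registers:
  clique {d,m} ⇒ need ≥ 2
  assign d→c1 k→c0 m→c0 r→c1 — no edge inside a register ⇒ χ ≤ 2
  χ = 2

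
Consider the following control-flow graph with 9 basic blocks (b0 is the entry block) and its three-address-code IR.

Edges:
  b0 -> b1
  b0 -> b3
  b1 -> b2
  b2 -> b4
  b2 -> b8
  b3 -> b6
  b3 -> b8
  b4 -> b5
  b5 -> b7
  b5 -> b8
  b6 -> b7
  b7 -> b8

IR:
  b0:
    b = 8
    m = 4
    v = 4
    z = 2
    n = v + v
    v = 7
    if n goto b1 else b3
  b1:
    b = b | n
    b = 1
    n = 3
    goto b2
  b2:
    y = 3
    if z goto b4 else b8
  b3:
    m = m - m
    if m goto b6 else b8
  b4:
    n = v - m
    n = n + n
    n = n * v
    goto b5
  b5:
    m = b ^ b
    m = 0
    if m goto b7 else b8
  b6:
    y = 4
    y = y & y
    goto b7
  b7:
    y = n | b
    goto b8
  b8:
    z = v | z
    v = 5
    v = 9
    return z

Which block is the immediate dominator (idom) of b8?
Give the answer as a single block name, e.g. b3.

idom tree: b1←b0 b2←b1 b3←b0 b4←b2 b5←b4 b6←b3 b7←b0 b8←b0
Dom∩ at merges:
  b7: preds {b5,b6}: {b0,b1,b2,b4,b5} ∩ {b0,b3,b6} = {b0}; idom=b0
  b8: preds {b2,b3,b5,b7}: {b0,b1,b2} ∩ {b0,b3} ∩ {b0,b1,b2,b4,b5} ∩ {b0,b7} = {b0}; idom=b0

idom(b8) = b0

Answer: b0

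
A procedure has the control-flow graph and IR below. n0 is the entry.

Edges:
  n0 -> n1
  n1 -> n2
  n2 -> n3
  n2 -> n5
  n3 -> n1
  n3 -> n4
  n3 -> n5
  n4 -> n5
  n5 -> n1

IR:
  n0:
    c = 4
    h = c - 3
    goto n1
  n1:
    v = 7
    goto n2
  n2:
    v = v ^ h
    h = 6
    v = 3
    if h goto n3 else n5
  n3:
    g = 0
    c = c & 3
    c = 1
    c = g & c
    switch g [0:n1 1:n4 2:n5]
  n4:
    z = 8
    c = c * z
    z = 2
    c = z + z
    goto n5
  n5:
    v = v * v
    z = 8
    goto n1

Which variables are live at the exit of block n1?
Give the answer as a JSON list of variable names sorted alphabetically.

def/use:
  n0 def {c,h} use ∅
  n1 def {v} use ∅
  n2 def {h,v} use {h,v}
  n3 def {c,g} use {c}
  n4 def {c,z} use {c}
  n5 def {v,z} use {v}

Backward fixpoint:
  live n0: ∅→{c,h}
  live n1: {c,h}→{c,h,v}
  live n2: {c,h,v}→{c,h,v}
  live n3: {c,h,v}→{c,h,v}
  live n4: {c,h,v}→{c,h,v}
  live n5: {c,h,v}→{c,h}

live-out(n1) = ["c", "h", "v"]

Answer: ["c", "h", "v"]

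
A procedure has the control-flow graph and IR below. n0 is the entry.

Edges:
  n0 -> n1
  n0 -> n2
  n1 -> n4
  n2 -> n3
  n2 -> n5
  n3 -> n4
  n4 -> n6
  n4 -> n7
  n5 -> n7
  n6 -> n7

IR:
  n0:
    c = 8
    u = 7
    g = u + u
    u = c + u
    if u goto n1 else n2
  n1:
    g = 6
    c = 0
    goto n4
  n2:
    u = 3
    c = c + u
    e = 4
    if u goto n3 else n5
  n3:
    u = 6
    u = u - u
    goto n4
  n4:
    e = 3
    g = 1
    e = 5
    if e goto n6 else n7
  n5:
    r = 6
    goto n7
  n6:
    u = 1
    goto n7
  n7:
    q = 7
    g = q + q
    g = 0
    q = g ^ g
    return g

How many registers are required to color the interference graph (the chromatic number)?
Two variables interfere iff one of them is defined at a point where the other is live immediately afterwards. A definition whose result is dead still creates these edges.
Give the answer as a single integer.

Answer: 3

Working:
Block summaries:
  n0: def={c,g,u} ue=∅
  n1: def={c,g} ue=∅
  n2: def={c,e,u} ue={c}
  n3: def={u} ue=∅
  n4: def={e,g} ue=∅
  n5: def={r} ue=∅
  n6: def={u} ue=∅
  n7: def={g,q} ue=∅

Backward fixpoint:
  live n0: ∅→{c}
  live n1: ∅→∅
  live n2: {c}→∅
  live n3: ∅→∅
  live n4: ∅→∅
  live n5: ∅→∅
  live n6: ∅→∅
  live n7: ∅→∅

Interference:
  c↔{g,u}
  e↔{u}
  g↔{c,q,u}
  q↔{g}
  r↔∅
  u↔{c,e,g}

Colouring:
  lower bound: {c,g,u} mutually conflict ⇒ χ ≥ 3
  3-colouring: r0={e,g,r}  r1={q,u}  r2={c}
  χ = 3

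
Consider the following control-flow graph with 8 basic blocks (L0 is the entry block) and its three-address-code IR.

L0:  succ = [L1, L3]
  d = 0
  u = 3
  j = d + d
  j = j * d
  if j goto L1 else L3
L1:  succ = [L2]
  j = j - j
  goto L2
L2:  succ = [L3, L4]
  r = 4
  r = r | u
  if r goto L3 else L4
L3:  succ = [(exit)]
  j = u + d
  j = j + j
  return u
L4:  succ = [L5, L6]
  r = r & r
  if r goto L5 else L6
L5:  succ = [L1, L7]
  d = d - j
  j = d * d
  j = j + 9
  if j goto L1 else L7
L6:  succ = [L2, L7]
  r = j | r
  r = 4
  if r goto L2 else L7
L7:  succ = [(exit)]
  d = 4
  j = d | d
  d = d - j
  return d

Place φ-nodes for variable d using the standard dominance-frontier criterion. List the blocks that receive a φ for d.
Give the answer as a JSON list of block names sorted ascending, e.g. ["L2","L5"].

Answer: ["L1", "L3", "L7"]

Derivation:
idom tree: L1←L0 L2←L1 L3←L0 L4←L2 L5←L4 L6←L4 L7←L4
Dom at joins:
  L1: preds {L0,L5}: {L0} ∩ {L0,L1,L2,L4,L5} = {L0}; idom=L0
  L2: preds {L1,L6}: {L0,L1} ∩ {L0,L1,L2,L4,L6} = {L0,L1}; idom=L1
  L3: preds {L0,L2}: {L0} ∩ {L0,L1,L2} = {L0}; idom=L0
  L7: preds {L5,L6}: {L0,L1,L2,L4,L5} ∩ {L0,L1,L2,L4,L6} = {L0,L1,L2,L4}; idom=L4

DF walk-up:
  join L1 pred L0: · stop@L0
  join L1 pred L5: L5→L4→L2→L1 stop@L0
  join L2 pred L1: · stop@L1
  join L2 pred L6: L6→L4→L2 stop@L1
  join L3 pred L0: · stop@L0
  join L3 pred L2: L2→L1 stop@L0
  join L7 pred L5: L5 stop@L4
  join L7 pred L6: L6 stop@L4
  L0 → ∅
  L1 → {L1,L3}
  L2 → {L1,L2,L3}
  L3 → ∅
  L4 → {L1,L2}
  L5 → {L1,L7}
  L6 → {L2,L7}
  L7 → ∅

φ for d: defs {L0,L5,L7}
  DF⁺ = {L1,L3,L7}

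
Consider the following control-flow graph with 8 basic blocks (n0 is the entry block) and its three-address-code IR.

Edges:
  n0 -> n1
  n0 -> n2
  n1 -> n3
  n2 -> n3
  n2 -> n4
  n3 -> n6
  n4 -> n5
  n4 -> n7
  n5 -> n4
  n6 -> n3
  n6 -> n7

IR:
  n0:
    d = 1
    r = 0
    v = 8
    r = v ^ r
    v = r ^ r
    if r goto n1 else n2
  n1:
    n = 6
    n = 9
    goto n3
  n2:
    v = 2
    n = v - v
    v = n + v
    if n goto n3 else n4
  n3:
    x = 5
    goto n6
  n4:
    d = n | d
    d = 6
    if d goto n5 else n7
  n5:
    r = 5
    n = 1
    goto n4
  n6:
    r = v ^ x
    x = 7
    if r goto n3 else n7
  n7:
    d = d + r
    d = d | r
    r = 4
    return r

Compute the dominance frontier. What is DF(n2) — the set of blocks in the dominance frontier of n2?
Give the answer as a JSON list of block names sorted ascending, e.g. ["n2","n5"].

idom tree: n1←n0 n2←n0 n3←n0 n4←n2 n5←n4 n6←n3 n7←n0
Join-block Dom:
  n3: preds {n1,n2,n6}: {n0,n1} ∩ {n0,n2} ∩ {n0,n3,n6} = {n0}; idom=n0
  n4: preds {n2,n5}: {n0,n2} ∩ {n0,n2,n4,n5} = {n0,n2}; idom=n2
  n7: preds {n4,n6}: {n0,n2,n4} ∩ {n0,n3,n6} = {n0}; idom=n0

Frontier:
  n3←n1: walk n1 to n0
  n3←n2: walk n2 to n0
  n3←n6: walk n6→n3 to n0
  n4←n2: walk · to n2
  n4←n5: walk n5→n4 to n2
  n7←n4: walk n4→n2 to n0
  n7←n6: walk n6→n3 to n0
  n0 → ∅
  n1 → {n3}
  n2 → {n3,n7}
  n3 → {n3,n7}
  n4 → {n4,n7}
  n5 → {n4}
  n6 → {n3,n7}
  n7 → ∅

DF(n2) = ["n3", "n7"]

Answer: ["n3", "n7"]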